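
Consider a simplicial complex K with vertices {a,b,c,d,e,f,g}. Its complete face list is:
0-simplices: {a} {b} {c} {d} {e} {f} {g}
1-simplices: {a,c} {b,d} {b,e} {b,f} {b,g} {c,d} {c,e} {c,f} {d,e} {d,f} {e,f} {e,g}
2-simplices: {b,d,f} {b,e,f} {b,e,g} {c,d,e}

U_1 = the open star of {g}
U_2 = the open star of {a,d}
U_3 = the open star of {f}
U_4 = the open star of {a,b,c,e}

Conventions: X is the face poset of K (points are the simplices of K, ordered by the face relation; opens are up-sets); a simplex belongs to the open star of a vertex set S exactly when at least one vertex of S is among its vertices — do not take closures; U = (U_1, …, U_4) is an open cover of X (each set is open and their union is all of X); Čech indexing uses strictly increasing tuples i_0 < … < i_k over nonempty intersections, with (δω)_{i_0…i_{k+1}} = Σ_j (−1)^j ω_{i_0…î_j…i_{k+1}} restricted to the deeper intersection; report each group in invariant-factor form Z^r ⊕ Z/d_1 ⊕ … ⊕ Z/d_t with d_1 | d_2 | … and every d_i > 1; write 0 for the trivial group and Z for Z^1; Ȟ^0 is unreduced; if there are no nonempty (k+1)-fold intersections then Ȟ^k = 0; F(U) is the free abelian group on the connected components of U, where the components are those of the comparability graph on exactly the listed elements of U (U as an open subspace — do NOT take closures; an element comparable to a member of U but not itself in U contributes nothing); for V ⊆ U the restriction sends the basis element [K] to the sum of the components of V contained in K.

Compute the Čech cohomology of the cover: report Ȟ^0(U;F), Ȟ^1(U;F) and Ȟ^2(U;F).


Ȟ^0(U;F) ≅ Z, Ȟ^1(U;F) ≅ Z^2 and Ȟ^2(U;F) ≅ 0

nonempty intersections:
  U1={{g},{b,g},{e,g},{b,e,g}} U2={{a},{d},{a,c},{b,d},{c,d},{d,e},{d,f},{b,d,f},{c,d,e}} U3={{f},{b,f},{c,f},{d,f},{e,f},{b,d,f},{b,e,f}} U4={{a},{b},{c},{e},{a,c},{b,d},{b,e},{b,f},{b,g},{c,d},{c,e},{c,f},{d,e},{e,f},{e,g},{b,d,f},{b,e,f},{b,e,g},{c,d,e}}
  U14={{b,g},{e,g},{b,e,g}} U23={{d,f},{b,d,f}} U24={{a},{a,c},{b,d},{c,d},{d,e},{b,d,f},{c,d,e}} U34={{b,f},{c,f},{e,f},{b,d,f},{b,e,f}}
  U234={{b,d,f}}
components per intersection:
  U1: {{g},{b,g},{e,g},{b,e,g}}
  U2: {{a},{a,c}} {{d},{b,d},{c,d},{d,e},{d,f},{b,d,f},{c,d,e}}
  U3: {{f},{b,f},{c,f},{d,f},{e,f},{b,d,f},{b,e,f}}
  U4: {{a},{b},{c},{e},{a,c},{b,d},{b,e},{b,f},{b,g},{c,d},{c,e},{c,f},{d,e},{e,f},{e,g},{b,d,f},{b,e,f},{b,e,g},{c,d,e}}
  U14: {{b,g},{e,g},{b,e,g}}
  U23: {{d,f},{b,d,f}}
  U24: {{a},{a,c}} {{b,d},{b,d,f}} {{c,d},{d,e},{c,d,e}}
  U34: {{b,f},{e,f},{b,d,f},{b,e,f}} {{c,f}}
  U234: {{b,d,f}}
C dims 5,7,1; δ0: rk 4, SNF 1^4; δ1: rk 1, SNF 1^1
Ȟ^0: (5−4)−0=1 ⇒ Z
Ȟ^1: (7−1)−4=2 ⇒ Z^2
Ȟ^2: (1−0)−1=0 ⇒ 0


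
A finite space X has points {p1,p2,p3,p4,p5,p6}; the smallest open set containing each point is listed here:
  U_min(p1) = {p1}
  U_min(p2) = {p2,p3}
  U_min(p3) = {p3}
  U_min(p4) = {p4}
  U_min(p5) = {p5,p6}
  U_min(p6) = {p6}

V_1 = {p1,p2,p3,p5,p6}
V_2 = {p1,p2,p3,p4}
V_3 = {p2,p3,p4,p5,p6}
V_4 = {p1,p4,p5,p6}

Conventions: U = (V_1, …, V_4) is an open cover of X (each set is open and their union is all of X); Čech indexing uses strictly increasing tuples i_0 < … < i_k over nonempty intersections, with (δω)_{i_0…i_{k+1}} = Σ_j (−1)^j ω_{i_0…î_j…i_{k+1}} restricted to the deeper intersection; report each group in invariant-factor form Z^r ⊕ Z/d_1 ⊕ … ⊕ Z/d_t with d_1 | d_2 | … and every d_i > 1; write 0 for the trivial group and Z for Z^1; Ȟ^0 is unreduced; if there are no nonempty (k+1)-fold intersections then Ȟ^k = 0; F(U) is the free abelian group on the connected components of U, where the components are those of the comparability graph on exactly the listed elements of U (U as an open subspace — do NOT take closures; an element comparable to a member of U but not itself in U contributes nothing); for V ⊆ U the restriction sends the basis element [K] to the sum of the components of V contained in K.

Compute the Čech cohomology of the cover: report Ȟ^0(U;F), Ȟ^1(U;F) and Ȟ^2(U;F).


Ȟ^0 = Z^4; Ȟ^1 = 0; Ȟ^2 = 0

cover nerve:
  V12={p1,p2,p3} V13={p2,p3,p5,p6} V14={p1,p5,p6} V23={p2,p3,p4} V24={p1,p4} V34={p4,p5,p6}
  V123={p2,p3} V124={p1} V134={p5,p6} V234={p4}
components per intersection:
  V1: {p1} {p2,p3} {p5,p6}
  V2: {p1} {p2,p3} {p4}
  V3: {p2,p3} {p4} {p5,p6}
  V4: {p1} {p4} {p5,p6}
  V12: {p1} {p2,p3}
  V13: {p2,p3} {p5,p6}
  V14: {p1} {p5,p6}
  V23: {p2,p3} {p4}
  V24: {p1} {p4}
  V34: {p4} {p5,p6}
  V123: {p2,p3}
  V124: {p1}
  V134: {p5,p6}
  V234: {p4}
C dims 12,12,4; δ0: rk 8, SNF 1^8; δ1: rk 4, SNF 1^4
Ȟ^0: (12−8)−0=4 ⇒ Z^4
Ȟ^1: (12−4)−8=0 ⇒ 0
Ȟ^2: (4−0)−4=0 ⇒ 0


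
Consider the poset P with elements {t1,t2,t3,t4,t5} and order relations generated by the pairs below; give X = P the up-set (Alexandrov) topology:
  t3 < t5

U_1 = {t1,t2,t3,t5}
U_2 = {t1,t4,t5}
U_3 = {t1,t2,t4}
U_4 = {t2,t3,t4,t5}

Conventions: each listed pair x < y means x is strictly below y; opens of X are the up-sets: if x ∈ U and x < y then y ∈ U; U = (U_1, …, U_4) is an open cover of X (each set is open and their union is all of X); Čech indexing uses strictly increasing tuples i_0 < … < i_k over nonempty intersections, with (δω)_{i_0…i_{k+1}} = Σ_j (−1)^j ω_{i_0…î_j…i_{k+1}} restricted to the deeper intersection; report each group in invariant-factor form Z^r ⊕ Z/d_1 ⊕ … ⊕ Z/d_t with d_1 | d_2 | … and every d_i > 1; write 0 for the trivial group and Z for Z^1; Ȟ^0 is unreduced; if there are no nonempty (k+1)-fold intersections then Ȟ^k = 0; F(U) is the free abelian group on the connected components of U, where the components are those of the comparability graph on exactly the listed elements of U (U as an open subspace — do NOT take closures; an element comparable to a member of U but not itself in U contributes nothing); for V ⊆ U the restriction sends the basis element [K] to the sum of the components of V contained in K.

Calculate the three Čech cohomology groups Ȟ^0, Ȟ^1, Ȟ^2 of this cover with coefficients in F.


intersection data:
  U12={t1,t5} U13={t1,t2} U14={t2,t3,t5} U23={t1,t4} U24={t4,t5} U34={t2,t4}
  U123={t1} U124={t5} U134={t2} U234={t4}
components per intersection:
  U1: {t1} {t2} {t3,t5}
  U2: {t1} {t4} {t5}
  U3: {t1} {t2} {t4}
  U4: {t2} {t3,t5} {t4}
  U12: {t1} {t5}
  U13: {t1} {t2}
  U14: {t2} {t3,t5}
  U23: {t1} {t4}
  U24: {t4} {t5}
  U34: {t2} {t4}
  U123: {t1}
  U124: {t5}
  U134: {t2}
  U234: {t4}
C dims 12,12,4; δ0: rk 8, SNF 1^8; δ1: rk 4, SNF 1^4
Ȟ^0 = (12 − 8) − 0 = 4, so Ȟ^0 ≅ Z^4
Ȟ^1 = (12 − 4) − 8 = 0, so Ȟ^1 ≅ 0
Ȟ^2 = (4 − 0) − 4 = 0, so Ȟ^2 ≅ 0

Ȟ^0 = Z^4, Ȟ^1 = 0 and Ȟ^2 = 0


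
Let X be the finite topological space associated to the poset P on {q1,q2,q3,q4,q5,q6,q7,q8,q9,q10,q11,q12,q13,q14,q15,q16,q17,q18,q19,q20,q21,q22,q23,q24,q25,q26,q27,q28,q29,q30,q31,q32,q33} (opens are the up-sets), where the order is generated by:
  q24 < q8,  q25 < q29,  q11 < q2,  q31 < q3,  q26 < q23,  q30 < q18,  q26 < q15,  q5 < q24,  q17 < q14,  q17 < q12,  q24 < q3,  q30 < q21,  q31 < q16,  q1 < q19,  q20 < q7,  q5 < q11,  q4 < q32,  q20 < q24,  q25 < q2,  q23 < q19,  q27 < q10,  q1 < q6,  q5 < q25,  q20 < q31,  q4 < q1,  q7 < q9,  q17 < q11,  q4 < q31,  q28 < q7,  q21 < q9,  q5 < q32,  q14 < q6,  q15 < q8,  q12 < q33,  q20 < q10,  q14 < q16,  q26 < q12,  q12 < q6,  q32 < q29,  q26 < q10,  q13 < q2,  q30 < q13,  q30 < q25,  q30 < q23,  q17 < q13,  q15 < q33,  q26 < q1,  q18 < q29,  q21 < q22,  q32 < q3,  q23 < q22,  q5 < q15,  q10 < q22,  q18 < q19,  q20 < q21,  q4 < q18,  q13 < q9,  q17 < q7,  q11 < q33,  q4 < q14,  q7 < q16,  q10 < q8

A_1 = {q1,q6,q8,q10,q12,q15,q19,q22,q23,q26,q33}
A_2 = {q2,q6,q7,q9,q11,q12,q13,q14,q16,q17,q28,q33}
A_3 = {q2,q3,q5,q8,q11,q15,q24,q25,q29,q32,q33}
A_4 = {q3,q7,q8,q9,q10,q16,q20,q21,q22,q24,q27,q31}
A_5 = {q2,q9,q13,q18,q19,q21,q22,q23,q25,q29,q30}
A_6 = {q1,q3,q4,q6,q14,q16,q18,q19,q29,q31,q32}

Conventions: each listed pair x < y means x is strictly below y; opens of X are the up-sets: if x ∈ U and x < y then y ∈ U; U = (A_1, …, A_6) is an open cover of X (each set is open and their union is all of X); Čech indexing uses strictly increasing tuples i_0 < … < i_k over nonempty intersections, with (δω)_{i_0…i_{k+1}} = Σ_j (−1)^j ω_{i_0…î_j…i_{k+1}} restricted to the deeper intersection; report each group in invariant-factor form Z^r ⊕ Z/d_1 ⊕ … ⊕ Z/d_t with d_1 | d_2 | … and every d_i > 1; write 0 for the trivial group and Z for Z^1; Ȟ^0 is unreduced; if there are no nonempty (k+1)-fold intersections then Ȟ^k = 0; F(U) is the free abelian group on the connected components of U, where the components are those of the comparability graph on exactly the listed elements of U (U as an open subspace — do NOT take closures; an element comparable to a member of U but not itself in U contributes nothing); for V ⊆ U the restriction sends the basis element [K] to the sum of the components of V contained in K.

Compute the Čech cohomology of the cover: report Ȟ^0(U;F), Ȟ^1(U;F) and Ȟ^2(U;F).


nerve of the cover:
  A12={q6,q12,q33} A13={q8,q15,q33} A14={q8,q10,q22} A15={q19,q22,q23} A16={q1,q6,q19} A23={q2,q11,q33} A24={q7,q9,q16} A25={q2,q9,q13} A26={q6,q14,q16} A34={q3,q8,q24} A35={q2,q25,q29} A36={q3,q29,q32} A45={q9,q21,q22} A46={q3,q16,q31} A56={q18,q19,q29}
  A123={q33} A126={q6} A134={q8} A145={q22} A156={q19} A235={q2} A245={q9} A246={q16} A346={q3} A356={q29}
components per intersection:
  A1: {q1,q6,q8,q10,q12,q15,q19,q22,q23,q26,q33}
  A2: {q2,q6,q7,q9,q11,q12,q13,q14,q16,q17,q28,q33}
  A3: {q2,q3,q5,q8,q11,q15,q24,q25,q29,q32,q33}
  A4: {q3,q7,q8,q9,q10,q16,q20,q21,q22,q24,q27,q31}
  A5: {q2,q9,q13,q18,q19,q21,q22,q23,q25,q29,q30}
  A6: {q1,q3,q4,q6,q14,q16,q18,q19,q29,q31,q32}
  A12: {q6,q12,q33}
  A13: {q8,q15,q33}
  A14: {q8,q10,q22}
  A15: {q19,q22,q23}
  A16: {q1,q6,q19}
  A23: {q2,q11,q33}
  A24: {q7,q9,q16}
  A25: {q2,q9,q13}
  A26: {q6,q14,q16}
  A34: {q3,q8,q24}
  A35: {q2,q25,q29}
  A36: {q3,q29,q32}
  A45: {q9,q21,q22}
  A46: {q3,q16,q31}
  A56: {q18,q19,q29}
  A123: {q33}
  A126: {q6}
  A134: {q8}
  A145: {q22}
  A156: {q19}
  A235: {q2}
  A245: {q9}
  A246: {q16}
  A346: {q3}
  A356: {q29}
C dims 6,15,10; δ0: rk 5, SNF 1^5; δ1: rk 10, SNF 1^9·2
Ȟ^0 = (6 − 5) − 0 = 1, so Ȟ^0 ≅ Z
Ȟ^1 = (15 − 10) − 5 = 0, so Ȟ^1 ≅ 0
Ȟ^2 = (10 − 0) − 10 = 0 plus torsion [2], so Ȟ^2 ≅ Z/2

Ȟ^0(U;F) ≅ Z, Ȟ^1(U;F) ≅ 0, Ȟ^2(U;F) ≅ Z/2


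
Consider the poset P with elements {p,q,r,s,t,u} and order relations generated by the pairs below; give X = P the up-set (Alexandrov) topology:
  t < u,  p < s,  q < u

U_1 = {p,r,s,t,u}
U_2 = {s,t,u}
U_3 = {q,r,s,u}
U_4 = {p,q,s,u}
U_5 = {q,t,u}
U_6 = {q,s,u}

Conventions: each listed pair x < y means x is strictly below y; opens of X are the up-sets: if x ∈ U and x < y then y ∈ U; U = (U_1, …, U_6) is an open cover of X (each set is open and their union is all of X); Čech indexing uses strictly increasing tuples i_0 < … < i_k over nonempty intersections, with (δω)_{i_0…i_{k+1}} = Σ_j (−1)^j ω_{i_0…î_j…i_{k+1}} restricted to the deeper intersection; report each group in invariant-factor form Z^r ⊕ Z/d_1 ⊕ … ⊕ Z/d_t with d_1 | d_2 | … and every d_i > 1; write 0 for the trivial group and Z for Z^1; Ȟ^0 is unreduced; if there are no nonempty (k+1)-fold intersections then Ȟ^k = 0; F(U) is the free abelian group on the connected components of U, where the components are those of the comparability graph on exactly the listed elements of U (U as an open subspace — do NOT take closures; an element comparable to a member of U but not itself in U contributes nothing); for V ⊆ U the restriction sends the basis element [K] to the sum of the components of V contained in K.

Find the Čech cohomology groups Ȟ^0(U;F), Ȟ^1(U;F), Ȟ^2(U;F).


Ȟ^0 ≅ Z^3, Ȟ^1 ≅ 0 and Ȟ^2 ≅ 0

nerve simplices:
  U12={s,t,u} U13={r,s,u} U14={p,s,u} U15={t,u} U16={s,u} U23={s,u} U24={s,u} U25={t,u} U26={s,u} U34={q,s,u} U35={q,u} U36={q,s,u} U45={q,u} U46={q,s,u} U56={q,u}
  U123={s,u} U124={s,u} U125={t,u} U126={s,u} U134={s,u} U135={u} U136={s,u} U145={u} U146={s,u} U156={u} U234={s,u} U235={u} U236={s,u} U245={u} U246={s,u} U256={u} U345={q,u} U346={q,s,u} U356={q,u} U456={q,u}
  U1234={s,u} U1235={u} U1236={s,u} U1245={u} U1246={s,u} U1256={u} U1345={u} U1346={s,u} U1356={u} U1456={u} U2345={u} U2346={s,u} U2356={u} U2456={u} U3456={q,u}
  U12345={u} U12346={s,u} U12356={u} U12456={u} U13456={u} U23456={u}
  U123456={u}
components per intersection:
  U1: {p,s} {r} {t,u}
  U2: {s} {t,u}
  U3: {q,u} {r} {s}
  U4: {p,s} {q,u}
  U5: {q,t,u}
  U6: {q,u} {s}
  U12: {s} {t,u}
  U13: {r} {s} {u}
  U14: {p,s} {u}
  U15: {t,u}
  U16: {s} {u}
  U23: {s} {u}
  U24: {s} {u}
  U25: {t,u}
  U26: {s} {u}
  U34: {q,u} {s}
  U35: {q,u}
  U36: {q,u} {s}
  U45: {q,u}
  U46: {q,u} {s}
  U56: {q,u}
  U123: {s} {u}
  U124: {s} {u}
  U125: {t,u}
  U126: {s} {u}
  U134: {s} {u}
  U135: {u}
  U136: {s} {u}
  U145: {u}
  U146: {s} {u}
  U156: {u}
  U234: {s} {u}
  U235: {u}
  U236: {s} {u}
  U245: {u}
  U246: {s} {u}
  U256: {u}
  U345: {q,u}
  U346: {q,u} {s}
  U356: {q,u}
  U456: {q,u}
  U1234: {s} {u}
  U1235: {u}
  U1236: {s} {u}
  U1245: {u}
  U1246: {s} {u}
  U1256: {u}
  U1345: {u}
  U1346: {s} {u}
  U1356: {u}
  U1456: {u}
  U2345: {u}
  U2346: {s} {u}
  U2356: {u}
  U2456: {u}
  U3456: {q,u}
  U12345: {u}
  U12346: {s} {u}
  U12356: {u}
  U12456: {u}
  U13456: {u}
  U23456: {u}
  U123456: {u}
C dims 13,26,30,20; δ0: rk 10, SNF 1^10; δ1: rk 16, SNF 1^16; δ2: rk 14, SNF 1^14
degree 0: 13−10−0 = 3 → Ȟ^0 ≅ Z^3
degree 1: 26−16−10 = 0 → Ȟ^1 ≅ 0
degree 2: 30−14−16 = 0 → Ȟ^2 ≅ 0


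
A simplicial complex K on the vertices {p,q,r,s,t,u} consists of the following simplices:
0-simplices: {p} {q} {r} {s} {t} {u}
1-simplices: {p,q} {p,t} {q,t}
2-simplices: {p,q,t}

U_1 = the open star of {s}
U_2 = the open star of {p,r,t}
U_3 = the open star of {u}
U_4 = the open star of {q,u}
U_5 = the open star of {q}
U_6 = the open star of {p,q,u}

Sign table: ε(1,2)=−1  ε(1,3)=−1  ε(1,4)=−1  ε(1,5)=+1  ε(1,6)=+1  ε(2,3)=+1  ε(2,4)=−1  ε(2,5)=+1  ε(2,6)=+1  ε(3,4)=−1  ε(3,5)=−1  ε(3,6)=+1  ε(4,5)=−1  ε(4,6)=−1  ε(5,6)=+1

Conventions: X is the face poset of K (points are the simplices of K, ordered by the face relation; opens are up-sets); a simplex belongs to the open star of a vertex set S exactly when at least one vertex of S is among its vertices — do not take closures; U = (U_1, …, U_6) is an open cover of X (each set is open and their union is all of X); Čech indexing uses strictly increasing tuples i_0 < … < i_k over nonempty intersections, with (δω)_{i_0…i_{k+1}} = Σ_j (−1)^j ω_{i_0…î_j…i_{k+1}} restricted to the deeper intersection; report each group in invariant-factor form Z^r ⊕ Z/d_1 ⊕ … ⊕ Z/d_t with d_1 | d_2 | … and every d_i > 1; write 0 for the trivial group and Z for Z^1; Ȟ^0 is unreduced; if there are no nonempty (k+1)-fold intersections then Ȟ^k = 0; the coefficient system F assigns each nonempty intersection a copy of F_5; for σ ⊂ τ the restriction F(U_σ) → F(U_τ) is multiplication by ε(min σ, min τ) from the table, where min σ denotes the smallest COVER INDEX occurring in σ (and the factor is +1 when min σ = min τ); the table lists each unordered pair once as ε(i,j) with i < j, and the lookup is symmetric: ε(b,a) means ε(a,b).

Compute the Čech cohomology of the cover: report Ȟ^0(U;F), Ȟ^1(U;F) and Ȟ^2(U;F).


Ȟ^0 = Z/5 ⊕ Z/5, Ȟ^1 = 0, Ȟ^2 = 0

nerve of the cover:
  U1={{s}} U2={{p},{r},{t},{p,q},{p,t},{q,t},{p,q,t}} U3={{u}} U4={{q},{u},{p,q},{q,t},{p,q,t}} U5={{q},{p,q},{q,t},{p,q,t}} U6={{p},{q},{u},{p,q},{p,t},{q,t},{p,q,t}}
  U24={{p,q},{q,t},{p,q,t}} U25={{p,q},{q,t},{p,q,t}} U26={{p},{p,q},{p,t},{q,t},{p,q,t}} U34={{u}} U36={{u}} U45={{q},{p,q},{q,t},{p,q,t}} U46={{q},{u},{p,q},{q,t},{p,q,t}} U56={{q},{p,q},{q,t},{p,q,t}}
  U245={{p,q},{q,t},{p,q,t}} U246={{p,q},{q,t},{p,q,t}} U256={{p,q},{q,t},{p,q,t}} U346={{u}} U456={{q},{p,q},{q,t},{p,q,t}}
  U2456={{p,q},{q,t},{p,q,t}}
C dims 6,8,5,1; δ0: rk_F5 4; δ1: rk_F5 4; δ2: rk_F5 1
Ȟ^0 = (6 − 4) − 0 = 2, so Ȟ^0 ≅ Z/5 ⊕ Z/5
Ȟ^1 = (8 − 4) − 4 = 0, so Ȟ^1 ≅ 0
Ȟ^2 = (5 − 1) − 4 = 0, so Ȟ^2 ≅ 0


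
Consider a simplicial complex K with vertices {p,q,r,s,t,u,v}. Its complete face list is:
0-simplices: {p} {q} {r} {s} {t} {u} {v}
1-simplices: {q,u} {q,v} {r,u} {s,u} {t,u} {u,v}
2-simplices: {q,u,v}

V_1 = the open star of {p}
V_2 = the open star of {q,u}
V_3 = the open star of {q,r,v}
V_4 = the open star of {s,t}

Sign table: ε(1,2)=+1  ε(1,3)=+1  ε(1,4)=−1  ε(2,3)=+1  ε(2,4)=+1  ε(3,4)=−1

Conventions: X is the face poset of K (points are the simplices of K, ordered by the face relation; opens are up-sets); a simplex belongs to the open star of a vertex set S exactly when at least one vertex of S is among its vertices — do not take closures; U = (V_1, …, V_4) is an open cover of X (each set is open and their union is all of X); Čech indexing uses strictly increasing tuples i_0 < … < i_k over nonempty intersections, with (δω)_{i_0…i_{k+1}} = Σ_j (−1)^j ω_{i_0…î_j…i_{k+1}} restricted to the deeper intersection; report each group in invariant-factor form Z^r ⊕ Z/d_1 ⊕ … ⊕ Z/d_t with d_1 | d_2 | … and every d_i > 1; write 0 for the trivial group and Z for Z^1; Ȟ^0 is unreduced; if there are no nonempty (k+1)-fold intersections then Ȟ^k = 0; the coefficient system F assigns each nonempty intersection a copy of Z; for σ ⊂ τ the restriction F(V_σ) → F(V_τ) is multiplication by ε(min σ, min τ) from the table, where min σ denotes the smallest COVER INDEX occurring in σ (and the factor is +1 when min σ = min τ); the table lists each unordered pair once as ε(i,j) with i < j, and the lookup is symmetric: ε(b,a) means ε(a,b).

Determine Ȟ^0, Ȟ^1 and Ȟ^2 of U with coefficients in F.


nerve simplices:
  V1={{p}} V2={{q},{u},{q,u},{q,v},{r,u},{s,u},{t,u},{u,v},{q,u,v}} V3={{q},{r},{v},{q,u},{q,v},{r,u},{u,v},{q,u,v}} V4={{s},{t},{s,u},{t,u}}
  V23={{q},{q,u},{q,v},{r,u},{u,v},{q,u,v}} V24={{s,u},{t,u}}
C dims 4,2; δ0: rk 2, SNF 1^2
degree 0: 4−2−0 = 2 → Ȟ^0 ≅ Z^2
degree 1: 2−0−2 = 0 → Ȟ^1 ≅ 0
degree 2: 0−0−0 = 0 → Ȟ^2 ≅ 0

Ȟ^0 = Z^2; Ȟ^1 = 0; Ȟ^2 = 0


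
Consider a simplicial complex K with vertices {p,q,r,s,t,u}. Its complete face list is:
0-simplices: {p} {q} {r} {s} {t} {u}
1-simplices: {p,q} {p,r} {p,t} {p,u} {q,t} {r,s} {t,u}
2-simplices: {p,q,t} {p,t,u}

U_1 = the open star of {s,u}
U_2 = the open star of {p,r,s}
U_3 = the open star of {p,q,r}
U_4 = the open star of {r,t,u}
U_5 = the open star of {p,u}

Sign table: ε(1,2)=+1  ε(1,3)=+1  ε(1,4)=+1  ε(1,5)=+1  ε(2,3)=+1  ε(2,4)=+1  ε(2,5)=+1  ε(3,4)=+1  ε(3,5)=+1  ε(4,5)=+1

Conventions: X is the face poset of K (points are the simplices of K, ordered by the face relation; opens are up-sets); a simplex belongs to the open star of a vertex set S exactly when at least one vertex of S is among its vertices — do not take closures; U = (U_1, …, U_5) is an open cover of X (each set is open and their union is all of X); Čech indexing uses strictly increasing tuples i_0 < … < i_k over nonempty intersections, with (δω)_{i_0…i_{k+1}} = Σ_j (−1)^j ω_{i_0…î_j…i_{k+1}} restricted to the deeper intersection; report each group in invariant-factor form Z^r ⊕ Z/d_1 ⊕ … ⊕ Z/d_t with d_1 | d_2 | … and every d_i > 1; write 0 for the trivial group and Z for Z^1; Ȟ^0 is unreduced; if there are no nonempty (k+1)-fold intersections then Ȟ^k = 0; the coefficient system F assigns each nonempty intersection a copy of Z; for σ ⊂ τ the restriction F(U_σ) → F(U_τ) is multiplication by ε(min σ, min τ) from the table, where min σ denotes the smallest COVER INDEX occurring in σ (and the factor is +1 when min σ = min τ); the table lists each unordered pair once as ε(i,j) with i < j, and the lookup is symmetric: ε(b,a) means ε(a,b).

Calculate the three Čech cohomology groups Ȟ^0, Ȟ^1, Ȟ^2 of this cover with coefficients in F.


nonempty intersections:
  U1={{s},{u},{p,u},{r,s},{t,u},{p,t,u}} U2={{p},{r},{s},{p,q},{p,r},{p,t},{p,u},{r,s},{p,q,t},{p,t,u}} U3={{p},{q},{r},{p,q},{p,r},{p,t},{p,u},{q,t},{r,s},{p,q,t},{p,t,u}} U4={{r},{t},{u},{p,r},{p,t},{p,u},{q,t},{r,s},{t,u},{p,q,t},{p,t,u}} U5={{p},{u},{p,q},{p,r},{p,t},{p,u},{t,u},{p,q,t},{p,t,u}}
  U12={{s},{p,u},{r,s},{p,t,u}} U13={{p,u},{r,s},{p,t,u}} U14={{u},{p,u},{r,s},{t,u},{p,t,u}} U15={{u},{p,u},{t,u},{p,t,u}} U23={{p},{r},{p,q},{p,r},{p,t},{p,u},{r,s},{p,q,t},{p,t,u}} U24={{r},{p,r},{p,t},{p,u},{r,s},{p,q,t},{p,t,u}} U25={{p},{p,q},{p,r},{p,t},{p,u},{p,q,t},{p,t,u}} U34={{r},{p,r},{p,t},{p,u},{q,t},{r,s},{p,q,t},{p,t,u}} U35={{p},{p,q},{p,r},{p,t},{p,u},{p,q,t},{p,t,u}} U45={{u},{p,r},{p,t},{p,u},{t,u},{p,q,t},{p,t,u}}
  U123={{p,u},{r,s},{p,t,u}} U124={{p,u},{r,s},{p,t,u}} U125={{p,u},{p,t,u}} U134={{p,u},{r,s},{p,t,u}} U135={{p,u},{p,t,u}} U145={{u},{p,u},{t,u},{p,t,u}} U234={{r},{p,r},{p,t},{p,u},{r,s},{p,q,t},{p,t,u}} U235={{p},{p,q},{p,r},{p,t},{p,u},{p,q,t},{p,t,u}} U245={{p,r},{p,t},{p,u},{p,q,t},{p,t,u}} U345={{p,r},{p,t},{p,u},{p,q,t},{p,t,u}}
  U1234={{p,u},{r,s},{p,t,u}} U1235={{p,u},{p,t,u}} U1245={{p,u},{p,t,u}} U1345={{p,u},{p,t,u}} U2345={{p,r},{p,t},{p,u},{p,q,t},{p,t,u}}
  U12345={{p,u},{p,t,u}}
C dims 5,10,10,5; δ0: rk 4, SNF 1^4; δ1: rk 6, SNF 1^6; δ2: rk 4, SNF 1^4
Ȟ^0: (5−4)−0=1 ⇒ Z
Ȟ^1: (10−6)−4=0 ⇒ 0
Ȟ^2: (10−4)−6=0 ⇒ 0

Ȟ^0 = Z; Ȟ^1 = 0; Ȟ^2 = 0


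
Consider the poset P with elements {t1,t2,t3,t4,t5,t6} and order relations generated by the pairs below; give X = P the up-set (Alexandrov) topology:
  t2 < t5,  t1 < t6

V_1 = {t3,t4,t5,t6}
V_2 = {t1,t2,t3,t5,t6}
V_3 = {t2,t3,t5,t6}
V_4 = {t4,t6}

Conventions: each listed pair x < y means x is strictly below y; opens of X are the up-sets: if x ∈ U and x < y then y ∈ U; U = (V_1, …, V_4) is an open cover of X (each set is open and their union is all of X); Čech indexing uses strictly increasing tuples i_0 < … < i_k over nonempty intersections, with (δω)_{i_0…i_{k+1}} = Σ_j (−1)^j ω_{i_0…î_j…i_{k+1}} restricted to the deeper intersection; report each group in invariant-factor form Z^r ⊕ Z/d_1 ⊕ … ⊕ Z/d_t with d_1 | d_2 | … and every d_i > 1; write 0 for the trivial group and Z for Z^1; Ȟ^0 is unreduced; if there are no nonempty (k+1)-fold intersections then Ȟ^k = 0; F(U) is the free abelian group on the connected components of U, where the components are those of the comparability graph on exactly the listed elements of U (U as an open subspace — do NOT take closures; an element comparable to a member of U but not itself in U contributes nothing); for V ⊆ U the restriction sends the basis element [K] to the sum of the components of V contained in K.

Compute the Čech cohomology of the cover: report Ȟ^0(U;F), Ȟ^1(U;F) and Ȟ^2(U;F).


Ȟ^0 = Z^4, Ȟ^1 = 0, Ȟ^2 = 0

nonempty intersections:
  V12={t3,t5,t6} V13={t3,t5,t6} V14={t4,t6} V23={t2,t3,t5,t6} V24={t6} V34={t6}
  V123={t3,t5,t6} V124={t6} V134={t6} V234={t6}
  V1234={t6}
components per intersection:
  V1: {t3} {t4} {t5} {t6}
  V2: {t1,t6} {t2,t5} {t3}
  V3: {t2,t5} {t3} {t6}
  V4: {t4} {t6}
  V12: {t3} {t5} {t6}
  V13: {t3} {t5} {t6}
  V14: {t4} {t6}
  V23: {t2,t5} {t3} {t6}
  V24: {t6}
  V34: {t6}
  V123: {t3} {t5} {t6}
  V124: {t6}
  V134: {t6}
  V234: {t6}
  V1234: {t6}
C dims 12,13,6,1; δ0: rk 8, SNF 1^8; δ1: rk 5, SNF 1^5; δ2: rk 1, SNF 1^1
Ȟ^0: (12−8)−0=4 ⇒ Z^4
Ȟ^1: (13−5)−8=0 ⇒ 0
Ȟ^2: (6−1)−5=0 ⇒ 0


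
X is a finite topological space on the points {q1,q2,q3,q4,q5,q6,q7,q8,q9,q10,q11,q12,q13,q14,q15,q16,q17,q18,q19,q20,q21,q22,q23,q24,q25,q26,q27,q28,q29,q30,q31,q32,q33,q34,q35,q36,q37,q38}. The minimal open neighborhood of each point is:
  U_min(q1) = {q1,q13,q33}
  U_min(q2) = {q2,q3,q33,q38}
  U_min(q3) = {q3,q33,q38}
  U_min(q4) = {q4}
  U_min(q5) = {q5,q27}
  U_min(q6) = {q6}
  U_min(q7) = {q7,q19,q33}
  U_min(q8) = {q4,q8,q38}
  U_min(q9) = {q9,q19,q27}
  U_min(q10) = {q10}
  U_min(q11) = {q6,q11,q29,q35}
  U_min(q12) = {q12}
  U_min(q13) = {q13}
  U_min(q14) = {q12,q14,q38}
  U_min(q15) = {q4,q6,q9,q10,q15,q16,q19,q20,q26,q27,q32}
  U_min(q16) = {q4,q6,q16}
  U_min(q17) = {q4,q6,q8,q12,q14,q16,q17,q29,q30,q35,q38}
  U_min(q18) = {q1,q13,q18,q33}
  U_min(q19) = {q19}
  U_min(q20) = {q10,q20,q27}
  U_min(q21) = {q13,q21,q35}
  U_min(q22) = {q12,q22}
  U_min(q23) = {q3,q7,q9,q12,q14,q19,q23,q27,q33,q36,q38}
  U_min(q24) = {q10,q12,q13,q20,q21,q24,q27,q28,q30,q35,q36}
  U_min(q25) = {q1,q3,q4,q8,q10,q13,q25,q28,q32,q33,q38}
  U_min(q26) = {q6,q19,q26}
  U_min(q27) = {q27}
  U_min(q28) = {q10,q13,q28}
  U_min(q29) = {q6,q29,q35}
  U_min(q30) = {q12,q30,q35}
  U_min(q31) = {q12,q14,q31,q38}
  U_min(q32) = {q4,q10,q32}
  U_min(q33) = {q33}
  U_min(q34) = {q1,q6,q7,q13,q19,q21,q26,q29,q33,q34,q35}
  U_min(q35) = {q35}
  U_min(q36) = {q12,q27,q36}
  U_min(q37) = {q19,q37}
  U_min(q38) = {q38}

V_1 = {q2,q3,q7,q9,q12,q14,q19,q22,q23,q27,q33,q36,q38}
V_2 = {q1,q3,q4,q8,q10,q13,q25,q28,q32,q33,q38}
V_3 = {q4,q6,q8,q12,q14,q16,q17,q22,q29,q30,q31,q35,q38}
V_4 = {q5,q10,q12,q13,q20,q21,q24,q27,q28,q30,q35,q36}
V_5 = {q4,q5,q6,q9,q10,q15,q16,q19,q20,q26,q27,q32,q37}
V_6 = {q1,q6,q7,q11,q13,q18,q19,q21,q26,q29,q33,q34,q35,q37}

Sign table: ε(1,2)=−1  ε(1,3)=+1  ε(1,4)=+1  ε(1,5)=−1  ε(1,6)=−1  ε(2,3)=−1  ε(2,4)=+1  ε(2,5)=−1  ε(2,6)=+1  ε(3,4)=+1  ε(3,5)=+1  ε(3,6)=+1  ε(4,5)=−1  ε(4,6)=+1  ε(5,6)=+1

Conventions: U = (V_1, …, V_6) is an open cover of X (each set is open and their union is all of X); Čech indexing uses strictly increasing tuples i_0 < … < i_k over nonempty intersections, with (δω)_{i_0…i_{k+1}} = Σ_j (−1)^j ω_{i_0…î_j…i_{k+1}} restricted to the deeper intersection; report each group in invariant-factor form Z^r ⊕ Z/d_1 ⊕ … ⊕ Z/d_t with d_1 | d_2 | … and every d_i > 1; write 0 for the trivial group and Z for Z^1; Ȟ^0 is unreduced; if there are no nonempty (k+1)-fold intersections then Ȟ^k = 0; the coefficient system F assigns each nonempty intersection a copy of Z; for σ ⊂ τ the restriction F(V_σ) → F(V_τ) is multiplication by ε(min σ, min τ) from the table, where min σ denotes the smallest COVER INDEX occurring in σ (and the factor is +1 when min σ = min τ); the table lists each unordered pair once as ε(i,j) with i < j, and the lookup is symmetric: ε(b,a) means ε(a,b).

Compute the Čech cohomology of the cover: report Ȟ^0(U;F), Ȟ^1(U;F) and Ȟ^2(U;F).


nerve of the cover:
  V12={q3,q33,q38} V13={q12,q14,q22,q38} V14={q12,q27,q36} V15={q9,q19,q27} V16={q7,q19,q33} V23={q4,q8,q38} V24={q10,q13,q28} V25={q4,q10,q32} V26={q1,q13,q33} V34={q12,q30,q35} V35={q4,q6,q16} V36={q6,q29,q35} V45={q5,q10,q20,q27} V46={q13,q21,q35} V56={q6,q19,q26,q37}
  V123={q38} V126={q33} V134={q12} V145={q27} V156={q19} V235={q4} V245={q10} V246={q13} V346={q35} V356={q6}
C dims 6,15,10; δ0: rk 6, SNF 1^5·2; δ1: rk 9, SNF 1^9
Ȟ^0 = (6 − 6) − 0 = 0, so Ȟ^0 ≅ 0
Ȟ^1 = (15 − 9) − 6 = 0 plus torsion [2], so Ȟ^1 ≅ Z/2
Ȟ^2 = (10 − 0) − 9 = 1, so Ȟ^2 ≅ Z

Ȟ^0 ≅ 0, Ȟ^1 ≅ Z/2, Ȟ^2 ≅ Z


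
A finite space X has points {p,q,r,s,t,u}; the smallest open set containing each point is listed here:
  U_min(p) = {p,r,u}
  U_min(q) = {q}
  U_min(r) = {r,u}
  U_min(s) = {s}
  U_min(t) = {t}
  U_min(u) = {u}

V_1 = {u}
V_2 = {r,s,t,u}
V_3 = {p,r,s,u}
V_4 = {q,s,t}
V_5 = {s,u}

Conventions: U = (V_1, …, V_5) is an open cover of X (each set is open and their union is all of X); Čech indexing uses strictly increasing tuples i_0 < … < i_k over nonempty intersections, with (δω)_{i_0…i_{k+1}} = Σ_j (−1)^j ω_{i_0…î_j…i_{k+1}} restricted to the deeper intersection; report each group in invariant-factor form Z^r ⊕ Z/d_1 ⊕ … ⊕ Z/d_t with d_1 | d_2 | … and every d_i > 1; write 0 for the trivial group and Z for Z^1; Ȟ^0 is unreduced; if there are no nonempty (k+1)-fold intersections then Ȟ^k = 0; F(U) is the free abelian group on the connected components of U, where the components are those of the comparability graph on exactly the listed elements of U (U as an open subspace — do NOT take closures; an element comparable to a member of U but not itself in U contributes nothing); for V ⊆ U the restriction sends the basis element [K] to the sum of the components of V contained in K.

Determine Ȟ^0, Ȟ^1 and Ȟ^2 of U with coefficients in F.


intersection data:
  V12={u} V13={u} V15={u} V23={r,s,u} V24={s,t} V25={s,u} V34={s} V35={s,u} V45={s}
  V123={u} V125={u} V135={u} V234={s} V235={s,u} V245={s} V345={s}
  V1235={u} V2345={s}
components per intersection:
  V1: {u}
  V2: {r,u} {s} {t}
  V3: {p,r,u} {s}
  V4: {q} {s} {t}
  V5: {s} {u}
  V12: {u}
  V13: {u}
  V15: {u}
  V23: {r,u} {s}
  V24: {s} {t}
  V25: {s} {u}
  V34: {s}
  V35: {s} {u}
  V45: {s}
  V123: {u}
  V125: {u}
  V135: {u}
  V234: {s}
  V235: {s} {u}
  V245: {s}
  V345: {s}
  V1235: {u}
  V2345: {s}
C dims 11,13,8,2; δ0: rk 7, SNF 1^7; δ1: rk 6, SNF 1^6; δ2: rk 2, SNF 1^2
Ȟ^0 = (11 − 7) − 0 = 4, so Ȟ^0 ≅ Z^4
Ȟ^1 = (13 − 6) − 7 = 0, so Ȟ^1 ≅ 0
Ȟ^2 = (8 − 2) − 6 = 0, so Ȟ^2 ≅ 0

Ȟ^0 ≅ Z^4, Ȟ^1 ≅ 0, Ȟ^2 ≅ 0


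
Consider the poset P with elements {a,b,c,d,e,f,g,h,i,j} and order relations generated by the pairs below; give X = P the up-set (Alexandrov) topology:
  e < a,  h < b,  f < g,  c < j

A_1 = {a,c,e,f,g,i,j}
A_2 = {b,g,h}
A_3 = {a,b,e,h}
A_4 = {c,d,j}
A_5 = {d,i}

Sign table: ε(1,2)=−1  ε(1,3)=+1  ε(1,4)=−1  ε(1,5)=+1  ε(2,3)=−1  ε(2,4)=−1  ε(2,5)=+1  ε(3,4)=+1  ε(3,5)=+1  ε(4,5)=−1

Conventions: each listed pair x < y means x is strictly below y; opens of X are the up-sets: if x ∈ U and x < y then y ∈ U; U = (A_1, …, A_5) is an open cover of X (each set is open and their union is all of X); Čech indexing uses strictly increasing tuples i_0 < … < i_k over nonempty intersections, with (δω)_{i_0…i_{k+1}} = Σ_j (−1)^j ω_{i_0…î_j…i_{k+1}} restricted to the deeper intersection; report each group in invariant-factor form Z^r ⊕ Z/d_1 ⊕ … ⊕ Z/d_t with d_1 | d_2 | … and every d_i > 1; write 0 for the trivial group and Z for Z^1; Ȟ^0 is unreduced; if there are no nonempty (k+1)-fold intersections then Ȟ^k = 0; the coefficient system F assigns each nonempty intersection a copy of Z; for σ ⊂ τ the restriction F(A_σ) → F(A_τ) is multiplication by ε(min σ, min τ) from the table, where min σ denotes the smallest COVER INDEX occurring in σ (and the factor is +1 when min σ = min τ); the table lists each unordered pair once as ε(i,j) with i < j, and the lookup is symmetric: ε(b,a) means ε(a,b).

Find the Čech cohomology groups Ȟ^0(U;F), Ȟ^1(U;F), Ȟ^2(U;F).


Ȟ^0 ≅ Z,  Ȟ^1 ≅ Z^2,  Ȟ^2 ≅ 0

cover nerve:
  A12={g} A13={a,e} A14={c,j} A15={i} A23={b,h} A45={d}
C dims 5,6; δ0: rk 4, SNF 1^4
Ȟ^0: (5−4)−0=1 ⇒ Z
Ȟ^1: (6−0)−4=2 ⇒ Z^2
Ȟ^2: (0−0)−0=0 ⇒ 0


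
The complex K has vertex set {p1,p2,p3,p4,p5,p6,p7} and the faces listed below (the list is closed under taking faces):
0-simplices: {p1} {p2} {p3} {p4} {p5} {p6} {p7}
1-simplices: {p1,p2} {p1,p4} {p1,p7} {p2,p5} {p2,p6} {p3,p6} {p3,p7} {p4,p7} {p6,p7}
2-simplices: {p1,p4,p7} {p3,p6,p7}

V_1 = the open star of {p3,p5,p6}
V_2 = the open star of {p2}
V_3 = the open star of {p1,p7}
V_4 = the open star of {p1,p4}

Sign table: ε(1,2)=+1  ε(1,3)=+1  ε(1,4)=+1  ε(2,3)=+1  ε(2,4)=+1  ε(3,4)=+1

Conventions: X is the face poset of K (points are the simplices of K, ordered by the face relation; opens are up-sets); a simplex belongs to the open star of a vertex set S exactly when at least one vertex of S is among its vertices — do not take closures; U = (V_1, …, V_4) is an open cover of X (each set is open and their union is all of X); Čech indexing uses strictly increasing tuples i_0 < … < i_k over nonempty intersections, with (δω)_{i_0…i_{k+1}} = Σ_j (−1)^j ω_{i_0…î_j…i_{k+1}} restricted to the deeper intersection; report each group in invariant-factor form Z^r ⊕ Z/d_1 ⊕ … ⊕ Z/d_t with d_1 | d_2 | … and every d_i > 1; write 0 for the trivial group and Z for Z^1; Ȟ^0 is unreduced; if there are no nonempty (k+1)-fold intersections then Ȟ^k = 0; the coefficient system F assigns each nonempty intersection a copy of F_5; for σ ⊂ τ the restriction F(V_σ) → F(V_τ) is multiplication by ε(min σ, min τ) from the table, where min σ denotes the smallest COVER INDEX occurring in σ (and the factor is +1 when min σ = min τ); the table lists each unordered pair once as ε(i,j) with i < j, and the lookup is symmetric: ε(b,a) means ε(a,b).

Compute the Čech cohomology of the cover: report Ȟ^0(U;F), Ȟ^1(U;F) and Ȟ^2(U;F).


Ȟ^0 = Z/5; Ȟ^1 = Z/5; Ȟ^2 = 0

nonempty intersections:
  V1={{p3},{p5},{p6},{p2,p5},{p2,p6},{p3,p6},{p3,p7},{p6,p7},{p3,p6,p7}} V2={{p2},{p1,p2},{p2,p5},{p2,p6}} V3={{p1},{p7},{p1,p2},{p1,p4},{p1,p7},{p3,p7},{p4,p7},{p6,p7},{p1,p4,p7},{p3,p6,p7}} V4={{p1},{p4},{p1,p2},{p1,p4},{p1,p7},{p4,p7},{p1,p4,p7}}
  V12={{p2,p5},{p2,p6}} V13={{p3,p7},{p6,p7},{p3,p6,p7}} V23={{p1,p2}} V24={{p1,p2}} V34={{p1},{p1,p2},{p1,p4},{p1,p7},{p4,p7},{p1,p4,p7}}
  V234={{p1,p2}}
C dims 4,5,1; δ0: rk_F5 3; δ1: rk_F5 1
Ȟ^0: (4−3)−0=1 ⇒ Z/5
Ȟ^1: (5−1)−3=1 ⇒ Z/5
Ȟ^2: (1−0)−1=0 ⇒ 0


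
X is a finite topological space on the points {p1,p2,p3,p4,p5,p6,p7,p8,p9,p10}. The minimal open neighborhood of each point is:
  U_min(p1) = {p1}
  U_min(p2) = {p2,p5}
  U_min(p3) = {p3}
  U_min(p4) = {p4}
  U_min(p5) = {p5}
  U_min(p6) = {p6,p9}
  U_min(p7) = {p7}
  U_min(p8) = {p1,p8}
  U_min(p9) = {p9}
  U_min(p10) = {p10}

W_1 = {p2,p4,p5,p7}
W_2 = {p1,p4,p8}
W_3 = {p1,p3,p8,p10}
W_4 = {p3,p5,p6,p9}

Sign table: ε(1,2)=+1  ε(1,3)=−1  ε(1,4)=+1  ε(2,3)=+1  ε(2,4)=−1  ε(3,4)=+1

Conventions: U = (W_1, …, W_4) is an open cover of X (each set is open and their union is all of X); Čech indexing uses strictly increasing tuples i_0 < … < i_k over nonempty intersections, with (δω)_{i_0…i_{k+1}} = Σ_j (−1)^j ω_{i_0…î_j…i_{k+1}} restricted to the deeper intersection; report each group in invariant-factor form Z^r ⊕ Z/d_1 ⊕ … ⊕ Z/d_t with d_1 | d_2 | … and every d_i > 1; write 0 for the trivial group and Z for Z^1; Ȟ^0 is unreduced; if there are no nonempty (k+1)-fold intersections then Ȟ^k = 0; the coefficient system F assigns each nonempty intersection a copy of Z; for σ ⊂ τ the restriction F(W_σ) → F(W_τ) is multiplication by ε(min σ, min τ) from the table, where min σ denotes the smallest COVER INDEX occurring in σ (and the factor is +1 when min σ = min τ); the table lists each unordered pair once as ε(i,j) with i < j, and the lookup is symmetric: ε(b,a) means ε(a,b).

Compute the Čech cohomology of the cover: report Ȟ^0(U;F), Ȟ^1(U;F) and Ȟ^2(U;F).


Ȟ^0 ≅ Z; Ȟ^1 ≅ Z; Ȟ^2 ≅ 0

cover nerve:
  W12={p4} W14={p5} W23={p1,p8} W34={p3}
C dims 4,4; δ0: rk 3, SNF 1^3
Ȟ^0: (4−3)−0=1 ⇒ Z
Ȟ^1: (4−0)−3=1 ⇒ Z
Ȟ^2: (0−0)−0=0 ⇒ 0


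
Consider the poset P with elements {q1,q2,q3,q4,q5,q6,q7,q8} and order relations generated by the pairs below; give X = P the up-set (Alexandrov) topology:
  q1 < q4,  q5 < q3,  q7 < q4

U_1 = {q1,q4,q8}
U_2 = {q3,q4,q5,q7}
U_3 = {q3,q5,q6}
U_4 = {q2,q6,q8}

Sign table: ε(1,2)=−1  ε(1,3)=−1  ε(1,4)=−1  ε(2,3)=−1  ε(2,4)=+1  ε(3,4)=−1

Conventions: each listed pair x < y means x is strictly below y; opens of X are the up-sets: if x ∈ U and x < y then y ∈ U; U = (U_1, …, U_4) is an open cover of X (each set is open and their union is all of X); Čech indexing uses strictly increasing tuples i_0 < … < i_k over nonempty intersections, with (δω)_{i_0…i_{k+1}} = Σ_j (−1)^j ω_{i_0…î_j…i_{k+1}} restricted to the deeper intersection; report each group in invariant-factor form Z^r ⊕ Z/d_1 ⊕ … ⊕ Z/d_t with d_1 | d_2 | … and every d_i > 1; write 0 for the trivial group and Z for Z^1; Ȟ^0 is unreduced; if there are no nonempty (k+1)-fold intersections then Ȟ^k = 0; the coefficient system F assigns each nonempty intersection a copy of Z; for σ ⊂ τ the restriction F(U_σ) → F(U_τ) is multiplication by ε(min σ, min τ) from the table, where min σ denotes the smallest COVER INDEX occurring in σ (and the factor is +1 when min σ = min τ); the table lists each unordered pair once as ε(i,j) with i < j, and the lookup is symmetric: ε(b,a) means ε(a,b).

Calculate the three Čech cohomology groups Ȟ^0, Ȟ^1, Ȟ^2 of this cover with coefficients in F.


Ȟ^0 ≅ Z, Ȟ^1 ≅ Z and Ȟ^2 ≅ 0

nerve simplices:
  U12={q4} U14={q8} U23={q3,q5} U34={q6}
C dims 4,4; δ0: rk 3, SNF 1^3
degree 0: 4−3−0 = 1 → Ȟ^0 ≅ Z
degree 1: 4−0−3 = 1 → Ȟ^1 ≅ Z
degree 2: 0−0−0 = 0 → Ȟ^2 ≅ 0


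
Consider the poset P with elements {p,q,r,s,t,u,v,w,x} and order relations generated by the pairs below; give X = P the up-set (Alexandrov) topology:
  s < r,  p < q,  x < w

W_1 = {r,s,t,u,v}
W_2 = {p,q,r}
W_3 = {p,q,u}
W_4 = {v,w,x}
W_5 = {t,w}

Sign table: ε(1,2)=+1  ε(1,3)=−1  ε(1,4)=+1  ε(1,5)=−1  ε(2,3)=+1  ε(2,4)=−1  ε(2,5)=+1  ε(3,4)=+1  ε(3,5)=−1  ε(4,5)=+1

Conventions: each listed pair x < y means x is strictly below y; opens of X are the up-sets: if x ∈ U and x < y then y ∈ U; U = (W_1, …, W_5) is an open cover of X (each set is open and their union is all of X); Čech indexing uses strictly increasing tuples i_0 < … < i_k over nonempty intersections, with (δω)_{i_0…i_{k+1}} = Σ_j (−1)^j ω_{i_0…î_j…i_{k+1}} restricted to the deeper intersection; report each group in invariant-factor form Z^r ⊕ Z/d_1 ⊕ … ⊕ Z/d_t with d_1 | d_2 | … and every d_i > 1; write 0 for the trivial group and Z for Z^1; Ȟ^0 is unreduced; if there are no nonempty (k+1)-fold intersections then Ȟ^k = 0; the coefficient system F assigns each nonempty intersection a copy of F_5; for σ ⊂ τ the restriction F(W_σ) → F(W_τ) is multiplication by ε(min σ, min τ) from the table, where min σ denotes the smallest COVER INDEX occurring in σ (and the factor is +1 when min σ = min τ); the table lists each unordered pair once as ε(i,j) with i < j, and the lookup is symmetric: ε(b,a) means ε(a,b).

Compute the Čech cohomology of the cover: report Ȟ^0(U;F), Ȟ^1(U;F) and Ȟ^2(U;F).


nonempty intersections:
  W12={r} W13={u} W14={v} W15={t} W23={p,q} W45={w}
C dims 5,6; δ0: rk_F5 5
Ȟ^0: (5−5)−0=0 ⇒ 0
Ȟ^1: (6−0)−5=1 ⇒ Z/5
Ȟ^2: (0−0)−0=0 ⇒ 0

Ȟ^0 ≅ 0, Ȟ^1 ≅ Z/5, Ȟ^2 ≅ 0


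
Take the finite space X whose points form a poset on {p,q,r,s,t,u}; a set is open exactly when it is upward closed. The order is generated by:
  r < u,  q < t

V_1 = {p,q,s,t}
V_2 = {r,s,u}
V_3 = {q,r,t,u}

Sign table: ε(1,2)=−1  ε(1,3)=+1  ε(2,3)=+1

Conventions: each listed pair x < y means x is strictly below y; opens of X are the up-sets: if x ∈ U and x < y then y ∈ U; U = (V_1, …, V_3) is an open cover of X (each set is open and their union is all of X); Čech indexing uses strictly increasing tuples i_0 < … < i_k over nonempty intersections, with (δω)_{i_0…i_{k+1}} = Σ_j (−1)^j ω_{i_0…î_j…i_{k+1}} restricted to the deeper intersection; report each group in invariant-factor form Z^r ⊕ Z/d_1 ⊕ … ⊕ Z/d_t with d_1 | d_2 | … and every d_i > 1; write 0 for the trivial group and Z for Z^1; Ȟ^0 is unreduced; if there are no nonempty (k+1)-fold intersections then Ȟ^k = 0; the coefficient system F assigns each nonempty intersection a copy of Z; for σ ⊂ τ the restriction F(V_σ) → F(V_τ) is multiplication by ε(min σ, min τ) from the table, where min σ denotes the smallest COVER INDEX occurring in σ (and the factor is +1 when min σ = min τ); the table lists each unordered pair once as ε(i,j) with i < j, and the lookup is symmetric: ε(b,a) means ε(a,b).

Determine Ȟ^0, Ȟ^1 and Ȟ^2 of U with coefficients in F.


Ȟ^0(U;F) ≅ 0, Ȟ^1(U;F) ≅ Z/2, Ȟ^2(U;F) ≅ 0

nonempty overlaps:
  V12={s} V13={q,t} V23={r,u}
C dims 3,3; δ0: rk 3, SNF 1^2·2
degree 0: 3−3−0 = 0 → Ȟ^0 ≅ 0
degree 1: 3−0−3 = 0 plus torsion [2] → Ȟ^1 ≅ Z/2
degree 2: 0−0−0 = 0 → Ȟ^2 ≅ 0


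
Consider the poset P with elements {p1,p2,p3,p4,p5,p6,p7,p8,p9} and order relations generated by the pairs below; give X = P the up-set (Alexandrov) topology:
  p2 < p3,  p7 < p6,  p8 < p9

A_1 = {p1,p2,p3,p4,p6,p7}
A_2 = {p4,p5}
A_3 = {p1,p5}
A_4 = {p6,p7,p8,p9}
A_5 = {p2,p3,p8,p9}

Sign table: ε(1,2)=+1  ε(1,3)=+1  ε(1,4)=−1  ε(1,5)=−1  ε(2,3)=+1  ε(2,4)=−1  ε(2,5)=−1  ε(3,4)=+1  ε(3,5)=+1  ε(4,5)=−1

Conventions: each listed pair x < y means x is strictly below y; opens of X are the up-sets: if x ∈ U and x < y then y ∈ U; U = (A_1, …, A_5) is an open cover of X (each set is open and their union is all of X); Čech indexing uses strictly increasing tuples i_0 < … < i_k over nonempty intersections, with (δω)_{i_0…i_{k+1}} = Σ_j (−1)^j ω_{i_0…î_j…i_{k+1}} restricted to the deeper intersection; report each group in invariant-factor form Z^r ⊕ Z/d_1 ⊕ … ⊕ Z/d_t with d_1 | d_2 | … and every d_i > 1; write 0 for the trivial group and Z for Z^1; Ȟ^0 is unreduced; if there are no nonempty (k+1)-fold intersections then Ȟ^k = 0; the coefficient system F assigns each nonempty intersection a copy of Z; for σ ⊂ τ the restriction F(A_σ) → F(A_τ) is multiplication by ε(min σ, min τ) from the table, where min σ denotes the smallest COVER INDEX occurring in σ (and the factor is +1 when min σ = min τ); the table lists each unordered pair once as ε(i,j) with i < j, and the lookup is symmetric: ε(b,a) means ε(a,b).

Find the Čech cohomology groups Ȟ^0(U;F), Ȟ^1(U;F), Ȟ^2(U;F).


Ȟ^0 = 0, Ȟ^1 = Z ⊕ Z/2, Ȟ^2 = 0

intersection data:
  A12={p4} A13={p1} A14={p6,p7} A15={p2,p3} A23={p5} A45={p8,p9}
C dims 5,6; δ0: rk 5, SNF 1^4·2
Ȟ^0 = (5 − 5) − 0 = 0, so Ȟ^0 ≅ 0
Ȟ^1 = (6 − 0) − 5 = 1 plus torsion [2], so Ȟ^1 ≅ Z ⊕ Z/2
Ȟ^2 = (0 − 0) − 0 = 0, so Ȟ^2 ≅ 0
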